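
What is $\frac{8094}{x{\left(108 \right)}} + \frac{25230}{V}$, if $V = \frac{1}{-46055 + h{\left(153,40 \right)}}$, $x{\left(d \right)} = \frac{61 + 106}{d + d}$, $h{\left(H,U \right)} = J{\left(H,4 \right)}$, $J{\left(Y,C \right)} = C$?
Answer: $- \frac{194029995606}{167} \approx -1.1619 \cdot 10^{9}$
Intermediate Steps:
$h{\left(H,U \right)} = 4$
$x{\left(d \right)} = \frac{167}{2 d}$
$V = - \frac{1}{46051}$ ($V = \frac{1}{-46055 + 4} = \frac{1}{-46051} = - \frac{1}{46051} \approx -2.1715 \cdot 10^{-5}$)
$\frac{8094}{x{\left(108 \right)}} + \frac{25230}{V} = \frac{8094}{\frac{167}{2} \cdot \frac{1}{108}} + \frac{25230}{- \frac{1}{46051}} = \frac{8094}{\frac{167}{2} \cdot \frac{1}{108}} + 25230 \left(-46051\right) = \frac{8094}{\frac{167}{216}} - 1161866730 = 8094 \cdot \frac{216}{167} - 1161866730 = \frac{1748304}{167} - 1161866730 = - \frac{194029995606}{167}$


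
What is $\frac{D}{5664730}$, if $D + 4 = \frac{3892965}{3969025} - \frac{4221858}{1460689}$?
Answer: $- \frac{6852058685693}{6568267076666380850} \approx -1.0432 \cdot 10^{-6}$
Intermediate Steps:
$D = - \frac{6852058685693}{1159502231645}$ ($D = -4 + \left(\frac{3892965}{3969025} - \frac{4221858}{1460689}\right) = -4 + \left(3892965 \cdot \frac{1}{3969025} - \frac{4221858}{1460689}\right) = -4 + \left(\frac{778593}{793805} - \frac{4221858}{1460689}\right) = -4 - \frac{2214049759113}{1159502231645} = - \frac{6852058685693}{1159502231645} \approx -5.9095$)
$\frac{D}{5664730} = - \frac{6852058685693}{1159502231645 \cdot 5664730} = \left(- \frac{6852058685693}{1159502231645}\right) \frac{1}{5664730} = - \frac{6852058685693}{6568267076666380850}$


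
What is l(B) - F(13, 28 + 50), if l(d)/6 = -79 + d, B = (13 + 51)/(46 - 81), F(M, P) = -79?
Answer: -14209/35 ≈ -405.97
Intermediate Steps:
B = -64/35 (B = 64/(-35) = 64*(-1/35) = -64/35 ≈ -1.8286)
l(d) = -474 + 6*d (l(d) = 6*(-79 + d) = -474 + 6*d)
l(B) - F(13, 28 + 50) = (-474 + 6*(-64/35)) - 1*(-79) = (-474 - 384/35) + 79 = -16974/35 + 79 = -14209/35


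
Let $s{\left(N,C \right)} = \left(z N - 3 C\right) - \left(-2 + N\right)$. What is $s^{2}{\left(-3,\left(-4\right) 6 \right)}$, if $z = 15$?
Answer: $1024$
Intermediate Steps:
$s{\left(N,C \right)} = 2 - 3 C + 14 N$ ($s{\left(N,C \right)} = \left(15 N - 3 C\right) - \left(-2 + N\right) = \left(- 3 C + 15 N\right) - \left(-2 + N\right) = 2 - 3 C + 14 N$)
$s^{2}{\left(-3,\left(-4\right) 6 \right)} = \left(2 - 3 \left(\left(-4\right) 6\right) + 14 \left(-3\right)\right)^{2} = \left(2 - -72 - 42\right)^{2} = \left(2 + 72 - 42\right)^{2} = 32^{2} = 1024$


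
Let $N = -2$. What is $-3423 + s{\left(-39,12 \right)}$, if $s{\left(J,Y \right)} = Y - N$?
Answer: $-3409$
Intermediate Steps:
$s{\left(J,Y \right)} = 2 + Y$ ($s{\left(J,Y \right)} = Y - -2 = Y + 2 = 2 + Y$)
$-3423 + s{\left(-39,12 \right)} = -3423 + \left(2 + 12\right) = -3423 + 14 = -3409$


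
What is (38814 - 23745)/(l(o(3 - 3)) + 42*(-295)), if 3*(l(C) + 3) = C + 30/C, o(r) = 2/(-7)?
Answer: -316449/260990 ≈ -1.2125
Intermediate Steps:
o(r) = -2/7 (o(r) = 2*(-⅐) = -2/7)
l(C) = -3 + 10/C + C/3 (l(C) = -3 + (C + 30/C)/3 = -3 + (10/C + C/3) = -3 + 10/C + C/3)
(38814 - 23745)/(l(o(3 - 3)) + 42*(-295)) = (38814 - 23745)/((-3 + 10/(-2/7) + (⅓)*(-2/7)) + 42*(-295)) = 15069/((-3 + 10*(-7/2) - 2/21) - 12390) = 15069/((-3 - 35 - 2/21) - 12390) = 15069/(-800/21 - 12390) = 15069/(-260990/21) = 15069*(-21/260990) = -316449/260990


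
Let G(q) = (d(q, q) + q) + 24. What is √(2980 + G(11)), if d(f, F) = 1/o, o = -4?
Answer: √12059/2 ≈ 54.907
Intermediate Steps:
d(f, F) = -¼ (d(f, F) = 1/(-4) = -¼)
G(q) = 95/4 + q (G(q) = (-¼ + q) + 24 = 95/4 + q)
√(2980 + G(11)) = √(2980 + (95/4 + 11)) = √(2980 + 139/4) = √(12059/4) = √12059/2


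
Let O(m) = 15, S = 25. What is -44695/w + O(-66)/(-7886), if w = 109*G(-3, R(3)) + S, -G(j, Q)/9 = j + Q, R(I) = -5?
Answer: -352582865/62086478 ≈ -5.6789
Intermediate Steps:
G(j, Q) = -9*Q - 9*j (G(j, Q) = -9*(j + Q) = -9*(Q + j) = -9*Q - 9*j)
w = 7873 (w = 109*(-9*(-5) - 9*(-3)) + 25 = 109*(45 + 27) + 25 = 109*72 + 25 = 7848 + 25 = 7873)
-44695/w + O(-66)/(-7886) = -44695/7873 + 15/(-7886) = -44695*1/7873 + 15*(-1/7886) = -44695/7873 - 15/7886 = -352582865/62086478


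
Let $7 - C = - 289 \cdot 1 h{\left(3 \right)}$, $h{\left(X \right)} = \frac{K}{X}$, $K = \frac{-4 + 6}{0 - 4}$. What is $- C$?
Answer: $\frac{247}{6} \approx 41.167$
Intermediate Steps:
$K = - \frac{1}{2}$ ($K = \frac{2}{-4} = 2 \left(- \frac{1}{4}\right) = - \frac{1}{2} \approx -0.5$)
$h{\left(X \right)} = - \frac{1}{2 X}$
$C = - \frac{247}{6}$ ($C = 7 - - 289 \cdot 1 \left(- \frac{1}{2 \cdot 3}\right) = 7 - - 289 \cdot 1 \left(\left(- \frac{1}{2}\right) \frac{1}{3}\right) = 7 - - 289 \cdot 1 \left(- \frac{1}{6}\right) = 7 - \left(-289\right) \left(- \frac{1}{6}\right) = 7 - \frac{289}{6} = - \frac{247}{6} \approx -41.167$)
$- C = \left(-1\right) \left(- \frac{247}{6}\right) = \frac{247}{6}$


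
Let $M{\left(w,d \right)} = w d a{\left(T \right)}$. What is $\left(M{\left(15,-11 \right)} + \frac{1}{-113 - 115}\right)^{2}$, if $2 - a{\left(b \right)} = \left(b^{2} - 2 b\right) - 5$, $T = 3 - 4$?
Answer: $\frac{22644531361}{51984} \approx 4.3561 \cdot 10^{5}$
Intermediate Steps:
$T = -1$
$a{\left(b \right)} = 7 - b^{2} + 2 b$ ($a{\left(b \right)} = 2 - \left(\left(b^{2} - 2 b\right) - 5\right) = 2 - \left(-5 + b^{2} - 2 b\right) = 2 + \left(5 - b^{2} + 2 b\right) = 7 - b^{2} + 2 b$)
$M{\left(w,d \right)} = 4 d w$ ($M{\left(w,d \right)} = w d \left(7 - \left(-1\right)^{2} + 2 \left(-1\right)\right) = d w \left(7 - 1 - 2\right) = d w 4 = 4 d w$)
$\left(M{\left(15,-11 \right)} + \frac{1}{-113 - 115}\right)^{2} = \left(4 \left(-11\right) 15 + \frac{1}{-113 - 115}\right)^{2} = \left(-660 + \frac{1}{-228}\right)^{2} = \left(-660 - \frac{1}{228}\right)^{2} = \left(- \frac{150481}{228}\right)^{2} = \frac{22644531361}{51984}$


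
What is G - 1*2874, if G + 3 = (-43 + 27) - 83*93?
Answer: -10612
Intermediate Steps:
G = -7738 (G = -3 + ((-43 + 27) - 83*93) = -3 + (-16 - 7719) = -3 - 7735 = -7738)
G - 1*2874 = -7738 - 1*2874 = -7738 - 2874 = -10612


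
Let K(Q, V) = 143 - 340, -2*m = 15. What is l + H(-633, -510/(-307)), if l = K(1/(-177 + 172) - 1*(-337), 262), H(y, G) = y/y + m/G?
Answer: -13635/68 ≈ -200.51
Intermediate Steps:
m = -15/2 (m = -½*15 = -15/2 ≈ -7.5000)
H(y, G) = 1 - 15/(2*G) (H(y, G) = y/y - 15/(2*G) = 1 - 15/(2*G))
K(Q, V) = -197
l = -197
l + H(-633, -510/(-307)) = -197 + (-15/2 - 510/(-307))/((-510/(-307))) = -197 + (-15/2 - 510*(-1/307))/((-510*(-1/307))) = -197 + (-15/2 + 510/307)/(510/307) = -197 + (307/510)*(-3585/614) = -197 - 239/68 = -13635/68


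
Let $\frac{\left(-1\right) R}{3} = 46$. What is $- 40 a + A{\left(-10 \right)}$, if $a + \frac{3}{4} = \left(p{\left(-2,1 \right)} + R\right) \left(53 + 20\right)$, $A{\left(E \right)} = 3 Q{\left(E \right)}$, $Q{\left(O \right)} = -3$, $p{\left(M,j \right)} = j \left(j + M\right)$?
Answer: $405901$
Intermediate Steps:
$R = -138$ ($R = \left(-3\right) 46 = -138$)
$p{\left(M,j \right)} = j \left(M + j\right)$
$A{\left(E \right)} = -9$ ($A{\left(E \right)} = 3 \left(-3\right) = -9$)
$a = - \frac{40591}{4}$ ($a = - \frac{3}{4} + \left(1 \left(-2 + 1\right) - 138\right) \left(53 + 20\right) = - \frac{3}{4} + \left(1 \left(-1\right) - 138\right) 73 = - \frac{3}{4} + \left(-1 - 138\right) 73 = - \frac{3}{4} - 10147 = - \frac{40591}{4} \approx -10148.0$)
$- 40 a + A{\left(-10 \right)} = \left(-40\right) \left(- \frac{40591}{4}\right) - 9 = 405910 - 9 = 405901$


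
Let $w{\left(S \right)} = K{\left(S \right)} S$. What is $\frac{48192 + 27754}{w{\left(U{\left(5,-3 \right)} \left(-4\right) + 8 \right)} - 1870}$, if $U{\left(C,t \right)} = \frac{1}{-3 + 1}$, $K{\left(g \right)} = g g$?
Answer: $- \frac{37973}{435} \approx -87.294$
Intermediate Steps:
$K{\left(g \right)} = g^{2}$
$U{\left(C,t \right)} = - \frac{1}{2}$ ($U{\left(C,t \right)} = \frac{1}{-2} = - \frac{1}{2}$)
$w{\left(S \right)} = S^{3}$ ($w{\left(S \right)} = S^{2} S = S^{3}$)
$\frac{48192 + 27754}{w{\left(U{\left(5,-3 \right)} \left(-4\right) + 8 \right)} - 1870} = \frac{48192 + 27754}{\left(\left(- \frac{1}{2}\right) \left(-4\right) + 8\right)^{3} - 1870} = \frac{75946}{\left(2 + 8\right)^{3} - 1870} = \frac{75946}{10^{3} - 1870} = \frac{75946}{1000 - 1870} = \frac{75946}{-870} = 75946 \left(- \frac{1}{870}\right) = - \frac{37973}{435}$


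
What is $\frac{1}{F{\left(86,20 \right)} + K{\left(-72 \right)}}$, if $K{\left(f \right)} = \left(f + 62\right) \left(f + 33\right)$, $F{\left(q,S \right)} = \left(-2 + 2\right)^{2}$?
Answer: $\frac{1}{390} \approx 0.0025641$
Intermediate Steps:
$F{\left(q,S \right)} = 0$ ($F{\left(q,S \right)} = 0^{2} = 0$)
$K{\left(f \right)} = \left(33 + f\right) \left(62 + f\right)$ ($K{\left(f \right)} = \left(62 + f\right) \left(33 + f\right) = \left(33 + f\right) \left(62 + f\right)$)
$\frac{1}{F{\left(86,20 \right)} + K{\left(-72 \right)}} = \frac{1}{0 + \left(2046 + \left(-72\right)^{2} + 95 \left(-72\right)\right)} = \frac{1}{0 + \left(2046 + 5184 - 6840\right)} = \frac{1}{0 + 390} = \frac{1}{390}$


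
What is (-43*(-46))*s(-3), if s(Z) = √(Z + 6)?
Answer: 1978*√3 ≈ 3426.0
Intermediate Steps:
s(Z) = √(6 + Z)
(-43*(-46))*s(-3) = (-43*(-46))*√(6 - 3) = 1978*√3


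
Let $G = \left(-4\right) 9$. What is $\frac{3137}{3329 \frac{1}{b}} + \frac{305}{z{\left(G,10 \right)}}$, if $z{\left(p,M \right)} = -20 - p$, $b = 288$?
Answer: $\frac{15470641}{53264} \approx 290.45$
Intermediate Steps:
$G = -36$
$\frac{3137}{3329 \frac{1}{b}} + \frac{305}{z{\left(G,10 \right)}} = \frac{3137}{3329 \cdot \frac{1}{288}} + \frac{305}{-20 - -36} = \frac{3137}{3329 \cdot \frac{1}{288}} + \frac{305}{-20 + 36} = \frac{3137}{\frac{3329}{288}} + \frac{305}{16} = 3137 \cdot \frac{288}{3329} + 305 \cdot \frac{1}{16} = \frac{903456}{3329} + \frac{305}{16} = \frac{15470641}{53264}$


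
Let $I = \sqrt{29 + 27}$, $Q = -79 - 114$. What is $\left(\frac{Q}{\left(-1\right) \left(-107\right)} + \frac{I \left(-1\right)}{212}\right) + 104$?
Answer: $\frac{10935}{107} - \frac{\sqrt{14}}{106} \approx 102.16$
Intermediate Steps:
$Q = -193$ ($Q = -79 - 114 = -193$)
$I = 2 \sqrt{14}$ ($I = \sqrt{56} = 2 \sqrt{14} \approx 7.4833$)
$\left(\frac{Q}{\left(-1\right) \left(-107\right)} + \frac{I \left(-1\right)}{212}\right) + 104 = \left(- \frac{193}{\left(-1\right) \left(-107\right)} + \frac{2 \sqrt{14} \left(-1\right)}{212}\right) + 104 = \left(- \frac{193}{107} + - 2 \sqrt{14} \cdot \frac{1}{212}\right) + 104 = \left(\left(-193\right) \frac{1}{107} - \frac{\sqrt{14}}{106}\right) + 104 = \left(- \frac{193}{107} - \frac{\sqrt{14}}{106}\right) + 104 = \frac{10935}{107} - \frac{\sqrt{14}}{106}$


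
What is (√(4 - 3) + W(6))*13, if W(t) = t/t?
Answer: 26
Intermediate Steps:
W(t) = 1
(√(4 - 3) + W(6))*13 = (√(4 - 3) + 1)*13 = (√1 + 1)*13 = (1 + 1)*13 = 2*13 = 26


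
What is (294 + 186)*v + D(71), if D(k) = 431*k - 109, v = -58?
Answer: 2652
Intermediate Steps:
D(k) = -109 + 431*k
(294 + 186)*v + D(71) = (294 + 186)*(-58) + (-109 + 431*71) = 480*(-58) + (-109 + 30601) = -27840 + 30492 = 2652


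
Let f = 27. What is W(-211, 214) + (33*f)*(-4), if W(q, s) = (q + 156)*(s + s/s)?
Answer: -15389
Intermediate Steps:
W(q, s) = (1 + s)*(156 + q) (W(q, s) = (156 + q)*(s + 1) = (156 + q)*(1 + s) = (1 + s)*(156 + q))
W(-211, 214) + (33*f)*(-4) = (156 - 211 + 156*214 - 211*214) + (33*27)*(-4) = (156 - 211 + 33384 - 45154) + 891*(-4) = -11825 - 3564 = -15389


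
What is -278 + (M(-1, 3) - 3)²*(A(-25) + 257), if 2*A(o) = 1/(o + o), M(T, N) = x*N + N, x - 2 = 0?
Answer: 224341/25 ≈ 8973.6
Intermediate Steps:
x = 2 (x = 2 + 0 = 2)
M(T, N) = 3*N (M(T, N) = 2*N + N = 3*N)
A(o) = 1/(4*o) (A(o) = 1/(2*(o + o)) = 1/(2*((2*o))) = (1/(2*o))/2 = 1/(4*o))
-278 + (M(-1, 3) - 3)²*(A(-25) + 257) = -278 + (3*3 - 3)²*((¼)/(-25) + 257) = -278 + (9 - 3)²*((¼)*(-1/25) + 257) = -278 + 6²*(-1/100 + 257) = -278 + 36*(25699/100) = -278 + 231291/25 = 224341/25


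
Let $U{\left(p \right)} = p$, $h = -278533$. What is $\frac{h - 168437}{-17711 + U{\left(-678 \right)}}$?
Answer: $\frac{446970}{18389} \approx 24.306$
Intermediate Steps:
$\frac{h - 168437}{-17711 + U{\left(-678 \right)}} = \frac{-278533 - 168437}{-17711 - 678} = - \frac{446970}{-18389} = \left(-446970\right) \left(- \frac{1}{18389}\right) = \frac{446970}{18389}$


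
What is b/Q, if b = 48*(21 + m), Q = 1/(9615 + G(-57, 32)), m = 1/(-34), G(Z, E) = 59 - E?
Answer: 164993904/17 ≈ 9.7055e+6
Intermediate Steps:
m = -1/34 ≈ -0.029412
Q = 1/9642 (Q = 1/(9615 + (59 - 1*32)) = 1/(9615 + (59 - 32)) = 1/(9615 + 27) = 1/9642 ≈ 0.00010371)
b = 17112/17 (b = 48*(21 - 1/34) = 48*(713/34) = 17112/17 ≈ 1006.6)
b/Q = 17112/(17*(1/9642)) = (17112/17)*9642 = 164993904/17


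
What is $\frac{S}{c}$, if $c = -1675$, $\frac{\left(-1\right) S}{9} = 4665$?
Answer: $\frac{8397}{335} \approx 25.066$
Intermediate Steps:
$S = -41985$ ($S = \left(-9\right) 4665 = -41985$)
$\frac{S}{c} = - \frac{41985}{-1675} = \left(-41985\right) \left(- \frac{1}{1675}\right) = \frac{8397}{335}$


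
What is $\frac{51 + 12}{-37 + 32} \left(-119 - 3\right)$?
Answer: $\frac{7686}{5} \approx 1537.2$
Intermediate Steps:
$\frac{51 + 12}{-37 + 32} \left(-119 - 3\right) = \frac{63}{-5} \left(-122\right) = 63 \left(- \frac{1}{5}\right) \left(-122\right) = \left(- \frac{63}{5}\right) \left(-122\right) = \frac{7686}{5}$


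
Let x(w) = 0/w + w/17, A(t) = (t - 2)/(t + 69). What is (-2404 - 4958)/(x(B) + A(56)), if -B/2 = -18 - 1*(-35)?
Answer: 460125/98 ≈ 4695.2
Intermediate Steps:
B = -34 (B = -2*(-18 - 1*(-35)) = -2*(-18 + 35) = -2*17 = -34)
A(t) = (-2 + t)/(69 + t)
x(w) = w/17 (x(w) = 0 + w*(1/17) = 0 + w/17 = w/17)
(-2404 - 4958)/(x(B) + A(56)) = (-2404 - 4958)/((1/17)*(-34) + (-2 + 56)/(69 + 56)) = -7362/(-2 + 54/125) = -7362/(-196/125) = -7362*(-125/196) = 460125/98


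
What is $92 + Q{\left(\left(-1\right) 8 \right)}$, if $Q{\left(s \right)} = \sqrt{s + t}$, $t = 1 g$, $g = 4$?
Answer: $92 + 2 i \approx 92.0 + 2.0 i$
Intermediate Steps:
$t = 4$ ($t = 1 \cdot 4 = 4$)
$Q{\left(s \right)} = \sqrt{4 + s}$ ($Q{\left(s \right)} = \sqrt{s + 4} = \sqrt{4 + s}$)
$92 + Q{\left(\left(-1\right) 8 \right)} = 92 + \sqrt{4 - 8} = 92 + \sqrt{-4} = 92 + 2 i$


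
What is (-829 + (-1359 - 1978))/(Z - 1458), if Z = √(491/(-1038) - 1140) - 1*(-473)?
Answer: 4259443380/1008277361 + 4166*I*√1228795818/1008277361 ≈ 4.2245 + 0.14484*I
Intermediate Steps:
Z = 473 + I*√1228795818/1038 (Z = √(491*(-1/1038) - 1140) + 473 = √(-491/1038 - 1140) + 473 = √(-1183811/1038) + 473 = I*√1228795818/1038 + 473 = 473 + I*√1228795818/1038 ≈ 473.0 + 33.771*I)
(-829 + (-1359 - 1978))/(Z - 1458) = (-829 + (-1359 - 1978))/((473 + I*√1228795818/1038) - 1458) = (-829 - 3337)/(-985 + I*√1228795818/1038) = -4166/(-985 + I*√1228795818/1038)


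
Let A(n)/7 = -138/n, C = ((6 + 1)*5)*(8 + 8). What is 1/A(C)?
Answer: -40/69 ≈ -0.57971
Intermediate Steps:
C = 560 (C = (7*5)*16 = 35*16 = 560)
A(n) = -966/n (A(n) = 7*(-138/n) = -966/n)
1/A(C) = 1/(-966/560) = 1/(-966*1/560) = 1/(-69/40) = -40/69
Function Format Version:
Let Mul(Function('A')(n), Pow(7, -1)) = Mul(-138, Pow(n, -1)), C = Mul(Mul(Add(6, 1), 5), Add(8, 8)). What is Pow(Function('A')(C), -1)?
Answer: Rational(-40, 69) ≈ -0.57971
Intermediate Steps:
C = 560 (C = Mul(Mul(7, 5), 16) = Mul(35, 16) = 560)
Function('A')(n) = Mul(-966, Pow(n, -1)) (Function('A')(n) = Mul(7, Mul(-138, Pow(n, -1))) = Mul(-966, Pow(n, -1)))
Pow(Function('A')(C), -1) = Pow(Mul(-966, Pow(560, -1)), -1) = Pow(Mul(-966, Rational(1, 560)), -1) = Pow(Rational(-69, 40), -1) = Rational(-40, 69)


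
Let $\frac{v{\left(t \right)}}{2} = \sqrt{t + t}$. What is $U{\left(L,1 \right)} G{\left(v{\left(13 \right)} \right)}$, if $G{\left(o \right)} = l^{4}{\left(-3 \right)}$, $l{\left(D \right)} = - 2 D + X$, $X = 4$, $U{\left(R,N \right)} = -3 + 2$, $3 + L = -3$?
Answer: $-10000$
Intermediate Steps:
$L = -6$ ($L = -3 - 3 = -6$)
$U{\left(R,N \right)} = -1$
$v{\left(t \right)} = 2 \sqrt{2} \sqrt{t}$ ($v{\left(t \right)} = 2 \sqrt{t + t} = 2 \sqrt{2 t} = 2 \sqrt{2} \sqrt{t}$)
$l{\left(D \right)} = 4 - 2 D$ ($l{\left(D \right)} = - 2 D + 4 = 4 - 2 D$)
$G{\left(o \right)} = 10000$ ($G{\left(o \right)} = \left(4 - -6\right)^{4} = \left(4 + 6\right)^{4} = 10^{4} = 10000$)
$U{\left(L,1 \right)} G{\left(v{\left(13 \right)} \right)} = \left(-1\right) 10000 = -10000$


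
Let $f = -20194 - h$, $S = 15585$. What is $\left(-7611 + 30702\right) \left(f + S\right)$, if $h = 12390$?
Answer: $-392523909$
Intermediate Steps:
$f = -32584$ ($f = -20194 - 12390 = -32584$)
$\left(-7611 + 30702\right) \left(f + S\right) = \left(-7611 + 30702\right) \left(-32584 + 15585\right) = 23091 \left(-16999\right) = -392523909$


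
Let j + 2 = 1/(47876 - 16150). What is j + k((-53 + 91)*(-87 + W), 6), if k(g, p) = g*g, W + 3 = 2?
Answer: 354770728485/31726 ≈ 1.1182e+7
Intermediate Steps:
W = -1 (W = -3 + 2 = -1)
j = -63451/31726 (j = -2 + 1/(47876 - 16150) = -2 + 1/31726 = -63451/31726 ≈ -2.0000)
k(g, p) = g²
j + k((-53 + 91)*(-87 + W), 6) = -63451/31726 + ((-53 + 91)*(-87 - 1))² = -63451/31726 + (38*(-88))² = -63451/31726 + (-3344)² = -63451/31726 + 11182336 = 354770728485/31726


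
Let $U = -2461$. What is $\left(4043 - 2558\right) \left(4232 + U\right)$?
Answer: $2629935$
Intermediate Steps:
$\left(4043 - 2558\right) \left(4232 + U\right) = \left(4043 - 2558\right) \left(4232 - 2461\right) = 1485 \cdot 1771 = 2629935$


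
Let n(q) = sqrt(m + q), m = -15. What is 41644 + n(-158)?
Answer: 41644 + I*sqrt(173) ≈ 41644.0 + 13.153*I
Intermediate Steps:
n(q) = sqrt(-15 + q)
41644 + n(-158) = 41644 + sqrt(-15 - 158) = 41644 + sqrt(-173) = 41644 + I*sqrt(173)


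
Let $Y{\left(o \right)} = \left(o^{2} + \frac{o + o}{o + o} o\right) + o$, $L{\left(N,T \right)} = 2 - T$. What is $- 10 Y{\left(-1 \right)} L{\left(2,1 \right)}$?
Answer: $10$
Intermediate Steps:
$Y{\left(o \right)} = o^{2} + 2 o$ ($Y{\left(o \right)} = \left(o^{2} + \frac{2 o}{2 o} o\right) + o = \left(o^{2} + 2 o \frac{1}{2 o} o\right) + o = \left(o^{2} + 1 o\right) + o = \left(o^{2} + o\right) + o = \left(o + o^{2}\right) + o = o^{2} + 2 o$)
$- 10 Y{\left(-1 \right)} L{\left(2,1 \right)} = - 10 \left(- (2 - 1)\right) \left(2 - 1\right) = - 10 \left(\left(-1\right) 1\right) \left(2 - 1\right) = \left(-10\right) \left(-1\right) 1 = 10 \cdot 1 = 10$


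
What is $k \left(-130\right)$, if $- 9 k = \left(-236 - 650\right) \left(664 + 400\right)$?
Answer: $- \frac{122551520}{9} \approx -1.3617 \cdot 10^{7}$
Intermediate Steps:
$k = \frac{942704}{9}$ ($k = - \frac{\left(-236 - 650\right) \left(664 + 400\right)}{9} = - \frac{\left(-886\right) 1064}{9} = \left(- \frac{1}{9}\right) \left(-942704\right) = \frac{942704}{9} \approx 1.0474 \cdot 10^{5}$)
$k \left(-130\right) = \frac{942704}{9} \left(-130\right) = - \frac{122551520}{9}$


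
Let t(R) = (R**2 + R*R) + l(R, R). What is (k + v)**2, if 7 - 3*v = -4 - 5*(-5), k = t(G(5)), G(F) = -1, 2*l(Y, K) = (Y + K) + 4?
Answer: 25/9 ≈ 2.7778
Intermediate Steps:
l(Y, K) = 2 + K/2 + Y/2 (l(Y, K) = ((Y + K) + 4)/2 = ((K + Y) + 4)/2 = (4 + K + Y)/2 = 2 + K/2 + Y/2)
t(R) = 2 + R + 2*R**2 (t(R) = (R**2 + R*R) + (2 + R/2 + R/2) = (R**2 + R**2) + (2 + R) = 2*R**2 + (2 + R) = 2 + R + 2*R**2)
k = 3 (k = 2 - 1 + 2*(-1)**2 = 2 - 1 + 2*1 = 2 - 1 + 2 = 3)
v = -14/3 (v = 7/3 - (-4 - 5*(-5))/3 = 7/3 - (-4 + 25)/3 = 7/3 - 1/3*21 = 7/3 - 7 = -14/3 ≈ -4.6667)
(k + v)**2 = (3 - 14/3)**2 = (-5/3)**2 = 25/9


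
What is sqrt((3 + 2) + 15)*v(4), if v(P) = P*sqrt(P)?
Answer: 16*sqrt(5) ≈ 35.777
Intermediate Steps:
v(P) = P**(3/2)
sqrt((3 + 2) + 15)*v(4) = sqrt((3 + 2) + 15)*4**(3/2) = sqrt(5 + 15)*8 = sqrt(20)*8 = (2*sqrt(5))*8 = 16*sqrt(5)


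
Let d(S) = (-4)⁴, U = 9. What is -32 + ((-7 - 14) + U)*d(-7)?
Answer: -3104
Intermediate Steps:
d(S) = 256
-32 + ((-7 - 14) + U)*d(-7) = -32 + ((-7 - 14) + 9)*256 = -32 + (-21 + 9)*256 = -32 - 12*256 = -32 - 3072 = -3104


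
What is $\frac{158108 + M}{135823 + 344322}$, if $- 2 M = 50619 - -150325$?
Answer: $\frac{57636}{480145} \approx 0.12004$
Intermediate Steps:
$M = -100472$ ($M = - \frac{50619 - -150325}{2} = - \frac{50619 + 150325}{2} = \left(- \frac{1}{2}\right) 200944 = -100472$)
$\frac{158108 + M}{135823 + 344322} = \frac{158108 - 100472}{135823 + 344322} = \frac{57636}{480145}$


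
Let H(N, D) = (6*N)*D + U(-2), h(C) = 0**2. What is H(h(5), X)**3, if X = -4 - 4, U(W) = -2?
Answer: -8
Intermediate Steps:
X = -8
h(C) = 0
H(N, D) = -2 + 6*D*N (H(N, D) = (6*N)*D - 2 = 6*D*N - 2 = -2 + 6*D*N)
H(h(5), X)**3 = (-2 + 6*(-8)*0)**3 = (-2 + 0)**3 = (-2)**3 = -8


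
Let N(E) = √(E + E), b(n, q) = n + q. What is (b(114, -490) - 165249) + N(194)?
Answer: -165625 + 2*√97 ≈ -1.6561e+5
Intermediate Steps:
N(E) = √2*√E (N(E) = √(2*E) = √2*√E)
(b(114, -490) - 165249) + N(194) = ((114 - 490) - 165249) + √2*√194 = (-376 - 165249) + 2*√97 = -165625 + 2*√97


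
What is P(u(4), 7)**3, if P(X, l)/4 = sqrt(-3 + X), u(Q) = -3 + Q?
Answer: -128*I*sqrt(2) ≈ -181.02*I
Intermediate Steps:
P(X, l) = 4*sqrt(-3 + X)
P(u(4), 7)**3 = (4*sqrt(-3 + (-3 + 4)))**3 = (4*sqrt(-3 + 1))**3 = (4*sqrt(-2))**3 = (4*(I*sqrt(2)))**3 = (4*I*sqrt(2))**3 = -128*I*sqrt(2)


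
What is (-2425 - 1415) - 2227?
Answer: -6067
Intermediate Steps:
(-2425 - 1415) - 2227 = -3840 - 2227 = -6067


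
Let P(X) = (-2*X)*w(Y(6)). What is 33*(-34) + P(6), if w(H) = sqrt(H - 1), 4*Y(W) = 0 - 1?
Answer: -1122 - 6*I*sqrt(5) ≈ -1122.0 - 13.416*I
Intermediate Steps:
Y(W) = -1/4 (Y(W) = (0 - 1)/4 = (1/4)*(-1) = -1/4)
w(H) = sqrt(-1 + H)
P(X) = -I*X*sqrt(5) (P(X) = (-2*X)*sqrt(-1 - 1/4) = (-2*X)*sqrt(-5/4) = (-2*X)*(I*sqrt(5)/2) = -I*X*sqrt(5))
33*(-34) + P(6) = 33*(-34) - 1*I*6*sqrt(5) = -1122 - 6*I*sqrt(5)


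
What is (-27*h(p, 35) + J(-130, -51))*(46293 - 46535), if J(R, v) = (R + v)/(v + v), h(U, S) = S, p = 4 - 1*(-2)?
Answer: 11641289/51 ≈ 2.2826e+5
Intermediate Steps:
p = 6 (p = 4 + 2 = 6)
J(R, v) = (R + v)/(2*v) (J(R, v) = (R + v)/((2*v)) = (R + v)*(1/(2*v)) = (R + v)/(2*v))
(-27*h(p, 35) + J(-130, -51))*(46293 - 46535) = (-27*35 + (½)*(-130 - 51)/(-51))*(46293 - 46535) = (-945 + (½)*(-1/51)*(-181))*(-242) = (-945 + 181/102)*(-242) = -96209/102*(-242) = 11641289/51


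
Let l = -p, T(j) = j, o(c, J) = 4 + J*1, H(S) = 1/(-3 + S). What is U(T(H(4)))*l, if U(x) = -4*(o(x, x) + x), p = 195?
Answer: 4680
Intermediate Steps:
o(c, J) = 4 + J
U(x) = -16 - 8*x (U(x) = -4*((4 + x) + x) = -4*(4 + 2*x) = -16 - 8*x)
l = -195 (l = -1*195 = -195)
U(T(H(4)))*l = (-16 - 8/(-3 + 4))*(-195) = (-16 - 8/1)*(-195) = (-16 - 8*1)*(-195) = (-16 - 8)*(-195) = -24*(-195) = 4680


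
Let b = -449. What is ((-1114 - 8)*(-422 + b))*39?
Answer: 38113218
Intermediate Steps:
((-1114 - 8)*(-422 + b))*39 = ((-1114 - 8)*(-422 - 449))*39 = -1122*(-871)*39 = 977262*39 = 38113218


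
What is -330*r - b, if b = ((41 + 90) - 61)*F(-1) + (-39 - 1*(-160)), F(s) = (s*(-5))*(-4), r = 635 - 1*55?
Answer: -190121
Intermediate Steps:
r = 580 (r = 635 - 55 = 580)
F(s) = 20*s (F(s) = -5*s*(-4) = 20*s)
b = -1279 (b = ((41 + 90) - 61)*(20*(-1)) + (-39 - 1*(-160)) = (131 - 61)*(-20) + (-39 + 160) = 70*(-20) + 121 = -1400 + 121 = -1279)
-330*r - b = -330*580 - 1*(-1279) = -191400 + 1279 = -190121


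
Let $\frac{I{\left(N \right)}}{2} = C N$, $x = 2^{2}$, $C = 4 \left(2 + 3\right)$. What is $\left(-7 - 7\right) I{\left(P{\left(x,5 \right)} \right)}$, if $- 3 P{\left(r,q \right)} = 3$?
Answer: $560$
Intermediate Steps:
$C = 20$ ($C = 4 \cdot 5 = 20$)
$x = 4$
$P{\left(r,q \right)} = -1$ ($P{\left(r,q \right)} = \left(- \frac{1}{3}\right) 3 = -1$)
$I{\left(N \right)} = 40 N$ ($I{\left(N \right)} = 2 \cdot 20 N = 40 N$)
$\left(-7 - 7\right) I{\left(P{\left(x,5 \right)} \right)} = \left(-7 - 7\right) 40 \left(-1\right) = \left(-14\right) \left(-40\right) = 560$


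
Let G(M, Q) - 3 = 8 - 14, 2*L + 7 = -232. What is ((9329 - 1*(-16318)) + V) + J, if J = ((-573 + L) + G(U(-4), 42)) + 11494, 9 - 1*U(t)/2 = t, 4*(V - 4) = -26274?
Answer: 29881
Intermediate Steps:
V = -13129/2 (V = 4 + (¼)*(-26274) = 4 - 13137/2 = -13129/2 ≈ -6564.5)
U(t) = 18 - 2*t
L = -239/2 (L = -7/2 + (½)*(-232) = -7/2 - 116 = -239/2 ≈ -119.50)
G(M, Q) = -3 (G(M, Q) = 3 + (8 - 14) = 3 - 6 = -3)
J = 21597/2 (J = ((-573 - 239/2) - 3) + 11494 = (-1385/2 - 3) + 11494 = -1391/2 + 11494 = 21597/2 ≈ 10799.)
((9329 - 1*(-16318)) + V) + J = ((9329 - 1*(-16318)) - 13129/2) + 21597/2 = ((9329 + 16318) - 13129/2) + 21597/2 = (25647 - 13129/2) + 21597/2 = 38165/2 + 21597/2 = 29881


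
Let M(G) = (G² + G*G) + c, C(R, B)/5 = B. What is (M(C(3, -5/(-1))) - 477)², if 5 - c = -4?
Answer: 611524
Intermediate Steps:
C(R, B) = 5*B
c = 9 (c = 5 - 1*(-4) = 5 + 4 = 9)
M(G) = 9 + 2*G² (M(G) = (G² + G*G) + 9 = (G² + G²) + 9 = 2*G² + 9 = 9 + 2*G²)
(M(C(3, -5/(-1))) - 477)² = ((9 + 2*(5*(-5/(-1)))²) - 477)² = ((9 + 2*(5*(-5*(-1)))²) - 477)² = ((9 + 2*(5*5)²) - 477)² = ((9 + 2*25²) - 477)² = ((9 + 2*625) - 477)² = ((9 + 1250) - 477)² = (1259 - 477)² = 782² = 611524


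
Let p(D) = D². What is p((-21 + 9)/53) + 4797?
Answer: 13474917/2809 ≈ 4797.0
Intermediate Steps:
p((-21 + 9)/53) + 4797 = ((-21 + 9)/53)² + 4797 = (-12*1/53)² + 4797 = (-12/53)² + 4797 = 144/2809 + 4797 = 13474917/2809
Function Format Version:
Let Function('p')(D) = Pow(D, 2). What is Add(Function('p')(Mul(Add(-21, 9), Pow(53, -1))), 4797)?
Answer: Rational(13474917, 2809) ≈ 4797.0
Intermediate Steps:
Add(Function('p')(Mul(Add(-21, 9), Pow(53, -1))), 4797) = Add(Pow(Mul(Add(-21, 9), Pow(53, -1)), 2), 4797) = Add(Pow(Mul(-12, Rational(1, 53)), 2), 4797) = Add(Pow(Rational(-12, 53), 2), 4797) = Add(Rational(144, 2809), 4797) = Rational(13474917, 2809)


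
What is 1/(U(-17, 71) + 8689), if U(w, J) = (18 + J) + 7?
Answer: 1/8785 ≈ 0.00011383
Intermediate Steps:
U(w, J) = 25 + J
1/(U(-17, 71) + 8689) = 1/((25 + 71) + 8689) = 1/(96 + 8689) = 1/8785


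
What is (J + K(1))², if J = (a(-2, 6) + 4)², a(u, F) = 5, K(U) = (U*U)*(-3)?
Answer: 6084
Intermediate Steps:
K(U) = -3*U² (K(U) = U²*(-3) = -3*U²)
J = 81 (J = (5 + 4)² = 9² = 81)
(J + K(1))² = (81 - 3*1²)² = (81 - 3*1)² = (81 - 3)² = 78² = 6084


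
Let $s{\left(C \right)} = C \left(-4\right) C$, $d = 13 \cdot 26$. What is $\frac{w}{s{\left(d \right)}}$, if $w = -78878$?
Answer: $\frac{39439}{228488} \approx 0.17261$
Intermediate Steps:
$d = 338$
$s{\left(C \right)} = - 4 C^{2}$ ($s{\left(C \right)} = - 4 C C = - 4 C^{2}$)
$\frac{w}{s{\left(d \right)}} = - \frac{78878}{\left(-4\right) 338^{2}} = - \frac{78878}{\left(-4\right) 114244} = - \frac{78878}{-456976} = \left(-78878\right) \left(- \frac{1}{456976}\right) = \frac{39439}{228488}$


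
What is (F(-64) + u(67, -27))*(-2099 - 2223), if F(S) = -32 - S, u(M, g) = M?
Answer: -427878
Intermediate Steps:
(F(-64) + u(67, -27))*(-2099 - 2223) = ((-32 - 1*(-64)) + 67)*(-2099 - 2223) = ((-32 + 64) + 67)*(-4322) = (32 + 67)*(-4322) = 99*(-4322) = -427878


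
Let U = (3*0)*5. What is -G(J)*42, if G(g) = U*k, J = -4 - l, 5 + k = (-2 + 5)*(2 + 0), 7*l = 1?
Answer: 0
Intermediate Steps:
l = ⅐ (l = (⅐)*1 = ⅐ ≈ 0.14286)
k = 1 (k = -5 + (-2 + 5)*(2 + 0) = -5 + 3*2 = -5 + 6 = 1)
U = 0 (U = 0*5 = 0)
J = -29/7 (J = -4 - 1*⅐ = -4 - ⅐ = -29/7 ≈ -4.1429)
G(g) = 0 (G(g) = 0*1 = 0)
-G(J)*42 = -1*0*42 = 0*42 = 0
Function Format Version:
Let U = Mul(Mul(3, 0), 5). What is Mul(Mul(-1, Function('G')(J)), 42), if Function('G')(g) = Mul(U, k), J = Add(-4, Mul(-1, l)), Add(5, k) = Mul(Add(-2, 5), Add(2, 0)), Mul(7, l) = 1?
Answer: 0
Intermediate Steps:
l = Rational(1, 7) (l = Mul(Rational(1, 7), 1) = Rational(1, 7) ≈ 0.14286)
k = 1 (k = Add(-5, Mul(Add(-2, 5), Add(2, 0))) = Add(-5, Mul(3, 2)) = Add(-5, 6) = 1)
U = 0 (U = Mul(0, 5) = 0)
J = Rational(-29, 7) (J = Add(-4, Mul(-1, Rational(1, 7))) = Add(-4, Rational(-1, 7)) = Rational(-29, 7) ≈ -4.1429)
Function('G')(g) = 0 (Function('G')(g) = Mul(0, 1) = 0)
Mul(Mul(-1, Function('G')(J)), 42) = Mul(Mul(-1, 0), 42) = Mul(0, 42) = 0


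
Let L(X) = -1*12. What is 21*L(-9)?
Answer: -252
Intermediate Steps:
L(X) = -12
21*L(-9) = 21*(-12) = -252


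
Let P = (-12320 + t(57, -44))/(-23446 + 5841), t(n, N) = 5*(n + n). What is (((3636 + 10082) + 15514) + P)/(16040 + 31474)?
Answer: 51464111/83648397 ≈ 0.61524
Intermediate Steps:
t(n, N) = 10*n (t(n, N) = 5*(2*n) = 10*n)
P = 2350/3521 (P = (-12320 + 10*57)/(-23446 + 5841) = (-12320 + 570)/(-17605) = -11750*(-1/17605) = 2350/3521 ≈ 0.66742)
(((3636 + 10082) + 15514) + P)/(16040 + 31474) = (((3636 + 10082) + 15514) + 2350/3521)/(16040 + 31474) = ((13718 + 15514) + 2350/3521)/47514 = (29232 + 2350/3521)*(1/47514) = (102928222/3521)*(1/47514) = 51464111/83648397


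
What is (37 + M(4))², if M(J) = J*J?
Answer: 2809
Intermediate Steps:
M(J) = J²
(37 + M(4))² = (37 + 4²)² = (37 + 16)² = 53² = 2809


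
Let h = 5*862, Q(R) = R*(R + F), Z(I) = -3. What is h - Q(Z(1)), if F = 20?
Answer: 4361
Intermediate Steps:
Q(R) = R*(20 + R) (Q(R) = R*(R + 20) = R*(20 + R))
h = 4310
h - Q(Z(1)) = 4310 - (-3)*(20 - 3) = 4310 - (-3)*17 = 4310 - 1*(-51) = 4310 + 51 = 4361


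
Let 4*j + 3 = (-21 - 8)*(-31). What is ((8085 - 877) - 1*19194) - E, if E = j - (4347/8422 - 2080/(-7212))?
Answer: -185394996779/15184866 ≈ -12209.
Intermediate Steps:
j = 224 (j = -¾ + ((-21 - 8)*(-31))/4 = -¾ + (-29*(-31))/4 = -¾ + (¼)*899 = -¾ + 899/4 = 224)
E = 3389192903/15184866 (E = 224 - (4347/8422 - 2080/(-7212)) = 224 - (4347*(1/8422) - 2080*(-1/7212)) = 224 - (4347/8422 + 520/1803) = 224 - 1*12217081/15184866 = 224 - 12217081/15184866 = 3389192903/15184866 ≈ 223.20)
((8085 - 877) - 1*19194) - E = ((8085 - 877) - 1*19194) - 1*3389192903/15184866 = (7208 - 19194) - 3389192903/15184866 = -11986 - 3389192903/15184866 = -185394996779/15184866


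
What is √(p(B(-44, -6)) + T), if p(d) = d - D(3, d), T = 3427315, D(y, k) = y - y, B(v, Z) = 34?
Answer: √3427349 ≈ 1851.3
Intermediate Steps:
D(y, k) = 0
p(d) = d (p(d) = d - 1*0 = d + 0 = d)
√(p(B(-44, -6)) + T) = √(34 + 3427315) = √3427349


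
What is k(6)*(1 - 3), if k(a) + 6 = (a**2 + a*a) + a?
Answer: -144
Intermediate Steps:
k(a) = -6 + a + 2*a**2 (k(a) = -6 + ((a**2 + a*a) + a) = -6 + ((a**2 + a**2) + a) = -6 + (2*a**2 + a) = -6 + (a + 2*a**2) = -6 + a + 2*a**2)
k(6)*(1 - 3) = (-6 + 6 + 2*6**2)*(1 - 3) = (-6 + 6 + 2*36)*(-2) = (-6 + 6 + 72)*(-2) = 72*(-2) = -144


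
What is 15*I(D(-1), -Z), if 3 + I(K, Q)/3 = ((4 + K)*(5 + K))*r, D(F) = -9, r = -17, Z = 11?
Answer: -15435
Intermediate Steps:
I(K, Q) = -9 - 51*(4 + K)*(5 + K) (I(K, Q) = -9 + 3*(((4 + K)*(5 + K))*(-17)) = -9 + 3*(-17*(4 + K)*(5 + K)) = -9 - 51*(4 + K)*(5 + K))
15*I(D(-1), -Z) = 15*(-1029 - 459*(-9) - 51*(-9)²) = 15*(-1029 + 4131 - 51*81) = 15*(-1029 + 4131 - 4131) = 15*(-1029) = -15435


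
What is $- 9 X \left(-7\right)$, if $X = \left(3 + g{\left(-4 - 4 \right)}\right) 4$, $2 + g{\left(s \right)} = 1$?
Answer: $504$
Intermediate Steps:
$g{\left(s \right)} = -1$ ($g{\left(s \right)} = -2 + 1 = -1$)
$X = 8$ ($X = \left(3 - 1\right) 4 = 2 \cdot 4 = 8$)
$- 9 X \left(-7\right) = \left(-9\right) 8 \left(-7\right) = \left(-72\right) \left(-7\right) = 504$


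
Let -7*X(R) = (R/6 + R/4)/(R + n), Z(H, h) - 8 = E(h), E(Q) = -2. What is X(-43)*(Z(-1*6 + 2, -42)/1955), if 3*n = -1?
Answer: -129/711620 ≈ -0.00018128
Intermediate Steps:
n = -1/3 (n = (1/3)*(-1) = -1/3 ≈ -0.33333)
Z(H, h) = 6 (Z(H, h) = 8 - 2 = 6)
X(R) = -5*R/(84*(-1/3 + R)) (X(R) = -(R/6 + R/4)/(7*(R - 1/3)) = -(R*(1/6) + R*(1/4))/(7*(-1/3 + R)) = -(R/6 + R/4)/(7*(-1/3 + R)) = -5*R/12/(7*(-1/3 + R)) = -5*R/(84*(-1/3 + R)))
X(-43)*(Z(-1*6 + 2, -42)/1955) = (-5*(-43)/(-28 + 84*(-43)))*(6/1955) = (-5*(-43)/(-28 - 3612))*(6*(1/1955)) = -5*(-43)/(-3640)*(6/1955) = -5*(-43)*(-1/3640)*(6/1955) = -43/728*6/1955 = -129/711620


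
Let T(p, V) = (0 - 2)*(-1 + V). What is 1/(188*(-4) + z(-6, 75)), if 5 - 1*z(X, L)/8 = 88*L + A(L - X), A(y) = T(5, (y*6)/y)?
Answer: -1/53432 ≈ -1.8715e-5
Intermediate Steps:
T(p, V) = 2 - 2*V (T(p, V) = -2*(-1 + V) = 2 - 2*V)
A(y) = -10 (A(y) = 2 - 2*y*6/y = 2 - 2*6*y/y = 2 - 2*6 = 2 - 12 = -10)
z(X, L) = 120 - 704*L (z(X, L) = 40 - 8*(88*L - 10) = 40 - 8*(-10 + 88*L) = 40 + (80 - 704*L) = 120 - 704*L)
1/(188*(-4) + z(-6, 75)) = 1/(188*(-4) + (120 - 704*75)) = 1/(-752 + (120 - 52800)) = 1/(-752 - 52680) = 1/(-53432) = -1/53432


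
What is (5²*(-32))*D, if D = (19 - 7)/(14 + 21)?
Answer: -1920/7 ≈ -274.29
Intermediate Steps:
D = 12/35 ≈ 0.34286
(5²*(-32))*D = (5²*(-32))*(12/35) = (25*(-32))*(12/35) = -800*12/35 = -1920/7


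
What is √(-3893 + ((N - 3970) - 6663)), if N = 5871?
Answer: I*√8655 ≈ 93.032*I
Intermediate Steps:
√(-3893 + ((N - 3970) - 6663)) = √(-3893 + ((5871 - 3970) - 6663)) = √(-3893 + (1901 - 6663)) = √(-3893 - 4762) = √(-8655) = I*√8655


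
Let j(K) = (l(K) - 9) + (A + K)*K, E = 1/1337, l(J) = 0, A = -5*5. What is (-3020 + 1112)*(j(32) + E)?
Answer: -548466048/1337 ≈ -4.1022e+5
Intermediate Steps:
A = -25
E = 1/1337 ≈ 0.00074794
j(K) = -9 + K*(-25 + K) (j(K) = (0 - 9) + (-25 + K)*K = -9 + K*(-25 + K))
(-3020 + 1112)*(j(32) + E) = (-3020 + 1112)*((-9 + 32² - 25*32) + 1/1337) = -1908*((-9 + 1024 - 800) + 1/1337) = -1908*(215 + 1/1337) = -1908*287456/1337 = -548466048/1337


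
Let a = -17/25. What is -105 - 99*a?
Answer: -942/25 ≈ -37.680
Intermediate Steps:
a = -17/25 (a = -17*1/25 = -17/25 ≈ -0.68000)
-105 - 99*a = -105 - 99*(-17/25) = -105 + 1683/25 = -942/25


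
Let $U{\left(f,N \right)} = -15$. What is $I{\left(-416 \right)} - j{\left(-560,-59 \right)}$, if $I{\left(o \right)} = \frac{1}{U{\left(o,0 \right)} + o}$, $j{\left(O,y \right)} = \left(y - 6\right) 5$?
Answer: $\frac{140074}{431} \approx 325.0$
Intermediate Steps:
$j{\left(O,y \right)} = -30 + 5 y$ ($j{\left(O,y \right)} = \left(-6 + y\right) 5 = -30 + 5 y$)
$I{\left(o \right)} = \frac{1}{-15 + o}$
$I{\left(-416 \right)} - j{\left(-560,-59 \right)} = \frac{1}{-15 - 416} - \left(-30 + 5 \left(-59\right)\right) = \frac{1}{-431} - \left(-30 - 295\right) = - \frac{1}{431} - -325 = - \frac{1}{431} + 325 = \frac{140074}{431}$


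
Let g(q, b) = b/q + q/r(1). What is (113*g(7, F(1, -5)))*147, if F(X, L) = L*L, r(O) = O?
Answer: 175602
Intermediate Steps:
F(X, L) = L²
g(q, b) = q + b/q (g(q, b) = b/q + q/1 = b/q + q*1 = b/q + q = q + b/q)
(113*g(7, F(1, -5)))*147 = (113*(7 + (-5)²/7))*147 = (113*(7 + 25*(⅐)))*147 = (113*(7 + 25/7))*147 = (113*(74/7))*147 = (8362/7)*147 = 175602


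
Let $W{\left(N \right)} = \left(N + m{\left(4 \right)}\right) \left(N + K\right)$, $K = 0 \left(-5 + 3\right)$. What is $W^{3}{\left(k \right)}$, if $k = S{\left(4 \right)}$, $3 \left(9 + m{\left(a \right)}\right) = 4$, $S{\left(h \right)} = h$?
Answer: $- \frac{85184}{27} \approx -3155.0$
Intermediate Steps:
$m{\left(a \right)} = - \frac{23}{3}$ ($m{\left(a \right)} = -9 + \frac{1}{3} \cdot 4 = -9 + \frac{4}{3} = - \frac{23}{3}$)
$K = 0$ ($K = 0 \left(-2\right) = 0$)
$k = 4$
$W{\left(N \right)} = N \left(- \frac{23}{3} + N\right)$ ($W{\left(N \right)} = \left(N - \frac{23}{3}\right) \left(N + 0\right) = \left(- \frac{23}{3} + N\right) N = N \left(- \frac{23}{3} + N\right)$)
$W^{3}{\left(k \right)} = \left(\frac{1}{3} \cdot 4 \left(-23 + 3 \cdot 4\right)\right)^{3} = \left(\frac{1}{3} \cdot 4 \left(-23 + 12\right)\right)^{3} = \left(\frac{1}{3} \cdot 4 \left(-11\right)\right)^{3} = \left(- \frac{44}{3}\right)^{3} = - \frac{85184}{27}$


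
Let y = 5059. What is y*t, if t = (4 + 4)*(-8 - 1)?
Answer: -364248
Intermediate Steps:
t = -72 (t = 8*(-9) = -72)
y*t = 5059*(-72) = -364248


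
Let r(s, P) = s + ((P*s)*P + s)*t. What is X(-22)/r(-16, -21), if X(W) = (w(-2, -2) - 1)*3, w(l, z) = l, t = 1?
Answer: 9/7088 ≈ 0.0012698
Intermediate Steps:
X(W) = -9 (X(W) = (-2 - 1)*3 = -3*3 = -9)
r(s, P) = 2*s + s*P² (r(s, P) = s + ((P*s)*P + s)*1 = s + (s*P² + s)*1 = s + (s + s*P²)*1 = s + (s + s*P²) = 2*s + s*P²)
X(-22)/r(-16, -21) = -9*(-1/(16*(2 + (-21)²))) = -9*(-1/(16*(2 + 441))) = -9/((-16*443)) = -9/(-7088) = -9*(-1/7088) = 9/7088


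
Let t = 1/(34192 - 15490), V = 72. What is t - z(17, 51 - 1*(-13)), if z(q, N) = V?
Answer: -1346543/18702 ≈ -72.000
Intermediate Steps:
z(q, N) = 72
t = 1/18702 ≈ 5.3470e-5
t - z(17, 51 - 1*(-13)) = 1/18702 - 1*72 = 1/18702 - 72 = -1346543/18702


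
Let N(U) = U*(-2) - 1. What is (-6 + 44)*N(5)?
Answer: -418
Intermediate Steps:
N(U) = -1 - 2*U (N(U) = -2*U - 1 = -1 - 2*U)
(-6 + 44)*N(5) = (-6 + 44)*(-1 - 2*5) = 38*(-1 - 10) = 38*(-11) = -418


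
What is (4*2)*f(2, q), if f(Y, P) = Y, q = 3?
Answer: 16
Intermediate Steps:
(4*2)*f(2, q) = (4*2)*2 = 8*2 = 16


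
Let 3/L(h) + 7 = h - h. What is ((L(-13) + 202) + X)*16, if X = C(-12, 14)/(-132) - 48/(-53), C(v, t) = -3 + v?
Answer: 13228364/4081 ≈ 3241.5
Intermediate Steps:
L(h) = -3/7 (L(h) = 3/(-7 + (h - h)) = 3/(-7 + 0) = 3/(-7) = 3*(-⅐) = -3/7)
X = 2377/2332 (X = (-3 - 12)/(-132) - 48/(-53) = -15*(-1/132) - 48*(-1/53) = 5/44 + 48/53 = 2377/2332 ≈ 1.0193)
((L(-13) + 202) + X)*16 = ((-3/7 + 202) + 2377/2332)*16 = (1411/7 + 2377/2332)*16 = (3307091/16324)*16 = 13228364/4081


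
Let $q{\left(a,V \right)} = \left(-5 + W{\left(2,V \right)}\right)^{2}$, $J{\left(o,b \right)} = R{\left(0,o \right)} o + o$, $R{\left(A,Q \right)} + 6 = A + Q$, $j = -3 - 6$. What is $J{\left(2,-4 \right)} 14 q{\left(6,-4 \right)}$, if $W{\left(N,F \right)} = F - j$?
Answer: $0$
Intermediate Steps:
$j = -9$ ($j = -3 - 6 = -9$)
$W{\left(N,F \right)} = 9 + F$ ($W{\left(N,F \right)} = F - -9 = F + 9 = 9 + F$)
$R{\left(A,Q \right)} = -6 + A + Q$ ($R{\left(A,Q \right)} = -6 + \left(A + Q\right) = -6 + A + Q$)
$J{\left(o,b \right)} = o + o \left(-6 + o\right)$ ($J{\left(o,b \right)} = \left(-6 + 0 + o\right) o + o = \left(-6 + o\right) o + o = o \left(-6 + o\right) + o = o + o \left(-6 + o\right)$)
$q{\left(a,V \right)} = \left(4 + V\right)^{2}$ ($q{\left(a,V \right)} = \left(-5 + \left(9 + V\right)\right)^{2} = \left(4 + V\right)^{2}$)
$J{\left(2,-4 \right)} 14 q{\left(6,-4 \right)} = 2 \left(-5 + 2\right) 14 \left(4 - 4\right)^{2} = 2 \left(-3\right) 14 \cdot 0^{2} = \left(-6\right) 14 \cdot 0 = \left(-84\right) 0 = 0$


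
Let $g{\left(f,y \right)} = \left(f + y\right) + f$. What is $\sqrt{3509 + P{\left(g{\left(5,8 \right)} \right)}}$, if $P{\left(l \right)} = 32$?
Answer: $\sqrt{3541} \approx 59.506$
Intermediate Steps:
$g{\left(f,y \right)} = y + 2 f$
$\sqrt{3509 + P{\left(g{\left(5,8 \right)} \right)}} = \sqrt{3509 + 32} = \sqrt{3541}$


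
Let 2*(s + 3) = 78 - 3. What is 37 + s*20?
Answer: 727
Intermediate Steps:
s = 69/2 (s = -3 + (78 - 3)/2 = -3 + (½)*75 = -3 + 75/2 = 69/2 ≈ 34.500)
37 + s*20 = 37 + (69/2)*20 = 37 + 690 = 727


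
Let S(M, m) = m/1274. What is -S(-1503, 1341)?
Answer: -1341/1274 ≈ -1.0526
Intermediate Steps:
S(M, m) = m/1274 (S(M, m) = m*(1/1274) = m/1274)
-S(-1503, 1341) = -1341/1274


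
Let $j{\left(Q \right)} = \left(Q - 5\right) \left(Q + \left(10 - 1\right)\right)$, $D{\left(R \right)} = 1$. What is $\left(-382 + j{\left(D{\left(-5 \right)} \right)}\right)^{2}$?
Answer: $178084$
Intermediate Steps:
$j{\left(Q \right)} = \left(-5 + Q\right) \left(9 + Q\right)$ ($j{\left(Q \right)} = \left(-5 + Q\right) \left(Q + \left(10 - 1\right)\right) = \left(-5 + Q\right) \left(Q + 9\right) = \left(-5 + Q\right) \left(9 + Q\right)$)
$\left(-382 + j{\left(D{\left(-5 \right)} \right)}\right)^{2} = \left(-382 + \left(-45 + 1^{2} + 4 \cdot 1\right)\right)^{2} = \left(-382 + \left(-45 + 1 + 4\right)\right)^{2} = \left(-382 - 40\right)^{2} = \left(-422\right)^{2} = 178084$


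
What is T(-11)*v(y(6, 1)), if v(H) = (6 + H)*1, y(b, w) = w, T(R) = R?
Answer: -77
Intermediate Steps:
v(H) = 6 + H
T(-11)*v(y(6, 1)) = -11*(6 + 1) = -11*7 = -77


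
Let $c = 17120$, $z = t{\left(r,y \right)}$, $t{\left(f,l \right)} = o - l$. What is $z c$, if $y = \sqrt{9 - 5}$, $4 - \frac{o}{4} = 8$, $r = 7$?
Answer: $-308160$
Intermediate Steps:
$o = -16$ ($o = 16 - 32 = -16$)
$y = 2$ ($y = \sqrt{4} = 2$)
$t{\left(f,l \right)} = -16 - l$
$z = -18$ ($z = -16 - 2 = -18$)
$z c = \left(-18\right) 17120 = -308160$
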